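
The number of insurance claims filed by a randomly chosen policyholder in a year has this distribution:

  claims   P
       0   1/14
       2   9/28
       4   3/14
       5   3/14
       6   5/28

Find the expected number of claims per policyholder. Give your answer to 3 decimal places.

E[X] = (1/14)·0 + (9/28)·2 + (3/14)·4 + (3/14)·5 + (5/28)·6
     = 51/14 ≈ 3.643

3.643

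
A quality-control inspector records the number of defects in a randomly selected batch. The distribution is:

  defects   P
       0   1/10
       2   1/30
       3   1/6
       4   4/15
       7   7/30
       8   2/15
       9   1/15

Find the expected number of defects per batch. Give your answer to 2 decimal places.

E[X] = (1/10)·0 + (1/30)·2 + (1/6)·3 + (4/15)·4 + (7/30)·7 + (2/15)·8 + (1/15)·9
     = 74/15 ≈ 4.93

4.93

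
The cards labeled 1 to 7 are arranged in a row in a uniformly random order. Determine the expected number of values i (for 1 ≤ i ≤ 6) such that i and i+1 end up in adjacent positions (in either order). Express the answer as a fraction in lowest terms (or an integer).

12/7

For each i ∈ {1,…,6}, let Xᵢ = 1 if i and i+1 are adjacent. P(Xᵢ=1) = 2·(7−1)!/7! = 2/7.
By linearity, E[ΣXᵢ] = (6)·(2/7) = 12/7.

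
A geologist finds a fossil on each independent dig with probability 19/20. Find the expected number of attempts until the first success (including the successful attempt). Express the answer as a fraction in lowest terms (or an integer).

For a geometric distribution, E[trials] = 1/p = 1/(19/20) = 20/19.

20/19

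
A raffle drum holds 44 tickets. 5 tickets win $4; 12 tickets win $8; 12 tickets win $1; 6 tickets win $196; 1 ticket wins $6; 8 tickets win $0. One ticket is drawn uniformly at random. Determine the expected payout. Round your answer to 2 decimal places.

E[payout] = (5/44)·4 + (12/44)·8 + (12/44)·1 + (6/44)·196 + (1/44)·6 + (8/44)·0 = 655/22
≈ $29.77

$29.77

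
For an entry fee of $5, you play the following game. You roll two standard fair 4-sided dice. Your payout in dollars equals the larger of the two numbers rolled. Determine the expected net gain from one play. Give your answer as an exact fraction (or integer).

-15/8 dollars

Distribution of the larger of the two numbers rolled: 1 w.p. 1/16, 2 w.p. 3/16, 3 w.p. 5/16, 4 w.p. 7/16
E[payout] = (1/16)·1 + (3/16)·2 + (5/16)·3 + (7/16)·4 = 25/8
Expected profit = 25/8 − 5 = -15/8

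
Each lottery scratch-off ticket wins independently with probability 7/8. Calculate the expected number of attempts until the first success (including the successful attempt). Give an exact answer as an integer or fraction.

8/7

For a geometric distribution, E[trials] = 1/p = 1/(7/8) = 8/7.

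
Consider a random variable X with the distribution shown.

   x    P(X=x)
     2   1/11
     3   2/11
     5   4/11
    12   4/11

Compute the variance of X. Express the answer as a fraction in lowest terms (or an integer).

E[X] = (1/11)·2 + (2/11)·3 + (4/11)·5 + (4/11)·12 = 76/11
E[X²] = (1/11)·4 + (2/11)·9 + (4/11)·25 + (4/11)·144 = 698/11
Var(X) = 698/11 − (76/11)² = 1902/121

1902/121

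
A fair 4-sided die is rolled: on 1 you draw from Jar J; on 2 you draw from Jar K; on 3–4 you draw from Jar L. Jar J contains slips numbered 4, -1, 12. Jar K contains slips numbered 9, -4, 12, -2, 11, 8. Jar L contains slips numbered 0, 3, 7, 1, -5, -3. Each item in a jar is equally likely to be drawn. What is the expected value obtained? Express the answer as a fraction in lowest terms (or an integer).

35/12

E[X | Jar J] = (4 − 1 + 12)/3 = 5
E[X | Jar K] = (9 − 4 + 12 − 2 + 11 + 8)/6 = 17/3
E[X | Jar L] = (0 + 3 + 7 + 1 − 5 − 3)/6 = 1/2
E[X] = (1/4)·5 + (1/4)·17/3 + (1/2)·1/2 = 35/12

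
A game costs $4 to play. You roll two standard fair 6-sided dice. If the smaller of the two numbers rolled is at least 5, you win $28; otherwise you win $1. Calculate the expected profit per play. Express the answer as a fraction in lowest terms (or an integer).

E[payout] = (8/9)·1 + (1/9)·28 = 4
Expected profit = 4 − 4 = 0

$0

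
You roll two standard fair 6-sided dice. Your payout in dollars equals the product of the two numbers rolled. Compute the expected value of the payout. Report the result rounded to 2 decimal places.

Distribution of the product of the two numbers rolled: 1 w.p. 1/36, 2 w.p. 1/18, 3 w.p. 1/18, 4 w.p. 1/12, 5 w.p. 1/18, 6 w.p. 1/9, …
E[payout] = (1/36)·1 + (1/18)·2 + (1/18)·3 + (1/12)·4 + (1/18)·5 + (1/9)·6 + (1/18)·8 + (1/36)·9 + (1/18)·10 + (1/9)·12 + (1/18)·15 + (1/36)·16 + (1/18)·18 + (1/18)·20 + (1/18)·24 + (1/36)·25 + (1/18)·30 + (1/36)·36 = 49/4
≈ $12.25

$12.25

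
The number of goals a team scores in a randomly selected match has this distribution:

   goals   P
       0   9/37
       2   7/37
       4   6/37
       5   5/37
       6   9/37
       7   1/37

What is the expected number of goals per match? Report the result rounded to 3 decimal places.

3.351

E[X] = (9/37)·0 + (7/37)·2 + (6/37)·4 + (5/37)·5 + (9/37)·6 + (1/37)·7
     = 124/37 ≈ 3.351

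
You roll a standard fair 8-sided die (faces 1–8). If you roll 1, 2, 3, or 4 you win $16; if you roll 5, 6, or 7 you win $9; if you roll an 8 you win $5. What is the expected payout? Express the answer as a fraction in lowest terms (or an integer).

E[payout] = (1/8)·5 + (3/8)·9 + (1/2)·16 = 12

$12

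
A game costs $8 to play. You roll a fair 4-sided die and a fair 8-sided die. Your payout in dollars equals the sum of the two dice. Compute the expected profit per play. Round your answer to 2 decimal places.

-$1.00

Distribution of the sum of the two dice: 2 w.p. 1/32, 3 w.p. 1/16, 4 w.p. 3/32, 5 w.p. 1/8, 6 w.p. 1/8, 7 w.p. 1/8, …
E[payout] = (1/32)·2 + (1/16)·3 + (3/32)·4 + (1/8)·5 + (1/8)·6 + (1/8)·7 + (1/8)·8 + (1/8)·9 + (3/32)·10 + (1/16)·11 + (1/32)·12 = 7
Expected profit = 7 − 8 = -1 ≈ -$1.00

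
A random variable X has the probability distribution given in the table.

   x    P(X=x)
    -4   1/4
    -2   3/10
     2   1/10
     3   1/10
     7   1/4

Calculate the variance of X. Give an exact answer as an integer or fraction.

7331/400

E[X] = (1/4)·(-4) + (3/10)·(-2) + (1/10)·2 + (1/10)·3 + (1/4)·7 = 13/20
E[X²] = (1/4)·16 + (3/10)·4 + (1/10)·4 + (1/10)·9 + (1/4)·49 = 75/4
Var(X) = 75/4 − (13/20)² = 7331/400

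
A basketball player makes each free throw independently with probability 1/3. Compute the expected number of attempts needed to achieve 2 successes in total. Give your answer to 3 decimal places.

6.000

By linearity (sum of 2 independent geometric waits), E[trials] = 2/p = 2/(1/3) = 6.
≈ 6.000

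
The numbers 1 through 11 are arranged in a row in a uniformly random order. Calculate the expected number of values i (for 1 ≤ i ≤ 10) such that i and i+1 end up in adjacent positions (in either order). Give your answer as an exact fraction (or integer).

20/11

For each i ∈ {1,…,10}, let Xᵢ = 1 if i and i+1 are adjacent. P(Xᵢ=1) = 2·(11−1)!/11! = 2/11.
By linearity, E[ΣXᵢ] = (10)·(2/11) = 20/11.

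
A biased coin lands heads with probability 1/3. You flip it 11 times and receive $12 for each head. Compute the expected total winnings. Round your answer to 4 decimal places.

E[#heads] = 11·1/3 = 11/3 (linearity over flips).
E[winnings] = 12·11/3 = 44.
≈ 44.0000

$44.0000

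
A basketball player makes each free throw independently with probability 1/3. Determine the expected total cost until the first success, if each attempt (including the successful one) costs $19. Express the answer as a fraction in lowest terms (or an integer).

$57

E[#attempts] = 1/p = 3; E[cost] = 19·3 = 57.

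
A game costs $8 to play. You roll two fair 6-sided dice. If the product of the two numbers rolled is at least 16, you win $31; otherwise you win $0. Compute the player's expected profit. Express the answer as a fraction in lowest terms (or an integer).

53/36 dollars

E[payout] = (25/36)·0 + (11/36)·31 = 341/36
Expected profit = 341/36 − 8 = 53/36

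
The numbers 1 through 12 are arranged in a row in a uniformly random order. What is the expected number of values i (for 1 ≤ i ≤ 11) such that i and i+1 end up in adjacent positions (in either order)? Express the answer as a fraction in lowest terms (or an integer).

11/6

For each i ∈ {1,…,11}, let Xᵢ = 1 if i and i+1 are adjacent. P(Xᵢ=1) = 2·(12−1)!/12! = 2/12.
By linearity, E[ΣXᵢ] = (11)·(2/12) = 11/6.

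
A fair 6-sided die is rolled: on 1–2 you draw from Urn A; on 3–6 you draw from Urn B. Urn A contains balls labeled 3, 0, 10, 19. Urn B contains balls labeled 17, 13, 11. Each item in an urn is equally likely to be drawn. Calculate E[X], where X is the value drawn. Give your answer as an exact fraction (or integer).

106/9

E[X | Urn A] = (3 + 0 + 10 + 19)/4 = 8
E[X | Urn B] = (17 + 13 + 11)/3 = 41/3
E[X] = (1/3)·8 + (2/3)·41/3 = 106/9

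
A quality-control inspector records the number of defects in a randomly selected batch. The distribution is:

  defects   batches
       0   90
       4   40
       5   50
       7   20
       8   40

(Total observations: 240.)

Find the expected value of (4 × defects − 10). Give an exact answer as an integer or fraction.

Total = 240, so P(defects=0) = 90/240, etc.
E[4x-10] = (3/8)·(-10) + (1/6)·6 + (5/24)·10 + (1/12)·18 + (1/6)·22
     = 9/2

9/2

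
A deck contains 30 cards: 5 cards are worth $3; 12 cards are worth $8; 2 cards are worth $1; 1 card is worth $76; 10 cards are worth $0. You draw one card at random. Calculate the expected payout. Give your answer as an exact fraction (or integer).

E[payout] = (5/30)·3 + (12/30)·8 + (2/30)·1 + (1/30)·76 + (10/30)·0 = 63/10

63/10 dollars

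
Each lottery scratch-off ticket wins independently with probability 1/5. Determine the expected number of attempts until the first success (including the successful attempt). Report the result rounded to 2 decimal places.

For a geometric distribution, E[trials] = 1/p = 1/(1/5) = 5.
≈ 5.00

5.00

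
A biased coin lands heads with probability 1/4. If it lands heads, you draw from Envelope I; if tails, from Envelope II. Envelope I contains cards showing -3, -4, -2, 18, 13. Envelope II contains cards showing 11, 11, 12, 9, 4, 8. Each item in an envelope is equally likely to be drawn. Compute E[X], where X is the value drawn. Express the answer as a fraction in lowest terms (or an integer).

319/40

E[X | Envelope I] = (-3 − 4 − 2 + 18 + 13)/5 = 22/5
E[X | Envelope II] = (11 + 11 + 12 + 9 + 4 + 8)/6 = 55/6
E[X] = (1/4)·22/5 + (3/4)·55/6 = 319/40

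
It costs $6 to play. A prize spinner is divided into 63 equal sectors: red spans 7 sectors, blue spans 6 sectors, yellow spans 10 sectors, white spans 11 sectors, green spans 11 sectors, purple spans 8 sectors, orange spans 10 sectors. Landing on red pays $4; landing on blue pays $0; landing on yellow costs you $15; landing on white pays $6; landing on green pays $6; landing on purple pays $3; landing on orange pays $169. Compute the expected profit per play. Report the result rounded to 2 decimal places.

E[payout] = (7/63)·4 + (6/63)·0 + (10/63)·(-15) + (11/63)·6 + (11/63)·6 + (8/63)·3 + (10/63)·169 = 1724/63
Expected profit = 1724/63 − 6 = 1346/63 ≈ $21.37

$21.37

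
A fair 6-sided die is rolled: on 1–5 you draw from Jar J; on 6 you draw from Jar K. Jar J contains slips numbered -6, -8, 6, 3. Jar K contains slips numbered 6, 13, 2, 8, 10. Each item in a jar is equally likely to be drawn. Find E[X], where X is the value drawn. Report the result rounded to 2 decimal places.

0.26

E[X | Jar J] = (-6 − 8 + 6 + 3)/4 = -5/4
E[X | Jar K] = (6 + 13 + 2 + 8 + 10)/5 = 39/5
E[X] = (5/6)·(-5/4) + (1/6)·39/5 = 31/120 ≈ 0.26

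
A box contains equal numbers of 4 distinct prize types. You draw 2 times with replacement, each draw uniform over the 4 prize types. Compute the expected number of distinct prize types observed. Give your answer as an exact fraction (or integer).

7/4

Let Xⱼ=1 if type j appears at least once. P(Xⱼ=1) = 1 − ((4−1)/4)^2 = 7/16.
E[#distinct] = 4·7/16 = 7/4.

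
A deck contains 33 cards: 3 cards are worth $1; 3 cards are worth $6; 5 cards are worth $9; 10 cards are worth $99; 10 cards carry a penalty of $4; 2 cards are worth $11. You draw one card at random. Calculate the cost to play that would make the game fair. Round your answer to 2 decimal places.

E[payout] = (3/33)·1 + (3/33)·6 + (5/33)·9 + (10/33)·99 + (10/33)·(-4) + (2/33)·11 = 346/11
Fair fee = E[payout] = 346/11 ≈ $31.45

$31.45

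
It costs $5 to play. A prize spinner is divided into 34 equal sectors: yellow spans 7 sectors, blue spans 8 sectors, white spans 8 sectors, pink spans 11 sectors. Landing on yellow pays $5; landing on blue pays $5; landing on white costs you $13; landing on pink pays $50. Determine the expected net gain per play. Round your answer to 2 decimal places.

$10.32

E[payout] = (7/34)·5 + (8/34)·5 + (8/34)·(-13) + (11/34)·50 = 521/34
Expected profit = 521/34 − 5 = 351/34 ≈ $10.32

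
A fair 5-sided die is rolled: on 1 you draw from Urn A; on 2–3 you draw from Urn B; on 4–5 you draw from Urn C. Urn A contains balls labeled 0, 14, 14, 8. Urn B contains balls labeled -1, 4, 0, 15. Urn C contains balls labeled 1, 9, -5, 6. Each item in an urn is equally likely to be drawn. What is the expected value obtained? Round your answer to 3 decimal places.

4.700

E[X | Urn A] = (0 + 14 + 14 + 8)/4 = 9
E[X | Urn B] = (-1 + 4 + 0 + 15)/4 = 9/2
E[X | Urn C] = (1 + 9 − 5 + 6)/4 = 11/4
E[X] = (1/5)·9 + (2/5)·9/2 + (2/5)·11/4 = 47/10 ≈ 4.700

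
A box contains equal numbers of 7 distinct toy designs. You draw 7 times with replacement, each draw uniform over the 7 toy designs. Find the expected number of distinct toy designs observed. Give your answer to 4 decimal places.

Let Xⱼ=1 if type j appears at least once. P(Xⱼ=1) = 1 − ((7−1)/7)^7 = 543607/823543.
E[#distinct] = 7·543607/823543 = 543607/117649.
≈ 4.6206

4.6206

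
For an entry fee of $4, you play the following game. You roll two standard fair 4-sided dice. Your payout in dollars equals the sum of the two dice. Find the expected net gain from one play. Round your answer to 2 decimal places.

Distribution of the sum of the two dice: 2 w.p. 1/16, 3 w.p. 1/8, 4 w.p. 3/16, 5 w.p. 1/4, 6 w.p. 3/16, 7 w.p. 1/8, …
E[payout] = (1/16)·2 + (1/8)·3 + (3/16)·4 + (1/4)·5 + (3/16)·6 + (1/8)·7 + (1/16)·8 = 5
Expected profit = 5 − 4 = 1 ≈ $1.00

$1.00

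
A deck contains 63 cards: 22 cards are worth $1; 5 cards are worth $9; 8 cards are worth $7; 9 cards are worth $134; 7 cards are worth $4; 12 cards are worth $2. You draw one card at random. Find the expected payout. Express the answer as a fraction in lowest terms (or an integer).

1381/63 dollars

E[payout] = (22/63)·1 + (5/63)·9 + (8/63)·7 + (9/63)·134 + (7/63)·4 + (12/63)·2 = 1381/63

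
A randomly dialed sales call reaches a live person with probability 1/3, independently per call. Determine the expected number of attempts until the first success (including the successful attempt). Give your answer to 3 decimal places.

For a geometric distribution, E[trials] = 1/p = 1/(1/3) = 3.
≈ 3.000

3.000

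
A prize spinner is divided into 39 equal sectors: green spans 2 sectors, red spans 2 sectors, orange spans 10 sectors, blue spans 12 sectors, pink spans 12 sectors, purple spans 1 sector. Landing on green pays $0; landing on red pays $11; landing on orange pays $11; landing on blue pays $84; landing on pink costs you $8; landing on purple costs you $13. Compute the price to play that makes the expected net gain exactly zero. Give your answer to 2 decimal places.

E[payout] = (2/39)·0 + (2/39)·11 + (10/39)·11 + (12/39)·84 + (12/39)·(-8) + (1/39)·(-13) = 1031/39
Fair fee = E[payout] = 1031/39 ≈ $26.44

$26.44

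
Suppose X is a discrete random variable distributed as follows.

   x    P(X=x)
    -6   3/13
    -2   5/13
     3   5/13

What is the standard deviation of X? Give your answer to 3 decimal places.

E[X] = -1, E[X²] = 173/13
Var(X) = E[X²] − (E[X])² = 173/13 − 1 = 160/13
SD(X) = √(160/13) ≈ 3.508

3.508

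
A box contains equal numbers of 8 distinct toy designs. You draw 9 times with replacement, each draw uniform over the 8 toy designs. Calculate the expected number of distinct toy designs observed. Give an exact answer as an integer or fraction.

93864121/16777216

Let Xⱼ=1 if type j appears at least once. P(Xⱼ=1) = 1 − ((8−1)/8)^9 = 93864121/134217728.
E[#distinct] = 8·93864121/134217728 = 93864121/16777216.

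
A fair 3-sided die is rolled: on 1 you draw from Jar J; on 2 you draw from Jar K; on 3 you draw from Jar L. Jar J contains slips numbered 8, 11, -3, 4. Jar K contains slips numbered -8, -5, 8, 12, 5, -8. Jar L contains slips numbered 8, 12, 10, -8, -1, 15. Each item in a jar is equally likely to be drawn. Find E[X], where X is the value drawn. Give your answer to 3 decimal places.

3.889

E[X | Jar J] = (8 + 11 − 3 + 4)/4 = 5
E[X | Jar K] = (-8 − 5 + 8 + 12 + 5 − 8)/6 = 2/3
E[X | Jar L] = (8 + 12 + 10 − 8 − 1 + 15)/6 = 6
E[X] = (1/3)·5 + (1/3)·2/3 + (1/3)·6 = 35/9 ≈ 3.889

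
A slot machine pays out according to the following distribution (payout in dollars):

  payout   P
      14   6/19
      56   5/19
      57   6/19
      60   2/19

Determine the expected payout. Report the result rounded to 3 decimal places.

E[X] = (6/19)·14 + (5/19)·56 + (6/19)·57 + (2/19)·60
     = 826/19 ≈ 43.474

$43.474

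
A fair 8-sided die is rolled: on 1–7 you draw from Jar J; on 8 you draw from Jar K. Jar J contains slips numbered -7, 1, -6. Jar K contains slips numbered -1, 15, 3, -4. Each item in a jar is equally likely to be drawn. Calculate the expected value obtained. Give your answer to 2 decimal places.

E[X | Jar J] = (-7 + 1 − 6)/3 = -4
E[X | Jar K] = (-1 + 15 + 3 − 4)/4 = 13/4
E[X] = (7/8)·(-4) + (1/8)·13/4 = -99/32 ≈ -3.09

-3.09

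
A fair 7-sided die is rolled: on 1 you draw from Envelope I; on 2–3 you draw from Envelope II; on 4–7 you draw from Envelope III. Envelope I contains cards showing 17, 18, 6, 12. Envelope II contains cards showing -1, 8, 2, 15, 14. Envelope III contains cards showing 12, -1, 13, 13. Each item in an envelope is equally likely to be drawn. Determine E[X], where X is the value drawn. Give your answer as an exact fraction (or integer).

E[X | Envelope I] = (17 + 18 + 6 + 12)/4 = 53/4
E[X | Envelope II] = (-1 + 8 + 2 + 15 + 14)/5 = 38/5
E[X | Envelope III] = (12 − 1 + 13 + 13)/4 = 37/4
E[X] = (1/7)·53/4 + (2/7)·38/5 + (4/7)·37/4 = 187/20

187/20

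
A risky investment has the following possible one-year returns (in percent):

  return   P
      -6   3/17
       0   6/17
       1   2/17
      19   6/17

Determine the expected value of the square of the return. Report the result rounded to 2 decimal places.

133.88

E[X²] = (3/17)·36 + (6/17)·0 + (2/17)·1 + (6/17)·361
     = 2276/17 ≈ 133.88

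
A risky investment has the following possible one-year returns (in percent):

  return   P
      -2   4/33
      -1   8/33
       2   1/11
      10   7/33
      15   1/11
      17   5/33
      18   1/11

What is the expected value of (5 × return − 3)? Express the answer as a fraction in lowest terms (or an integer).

1121/33

E[5x-3] = (4/33)·(-13) + (8/33)·(-8) + (1/11)·7 + (7/33)·47 + (1/11)·72 + (5/33)·82 + (1/11)·87
     = 1121/33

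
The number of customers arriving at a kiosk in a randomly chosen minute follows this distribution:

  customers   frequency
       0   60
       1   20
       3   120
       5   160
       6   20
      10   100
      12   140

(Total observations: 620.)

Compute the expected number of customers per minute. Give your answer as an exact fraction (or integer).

Total = 620, so P(customers=0) = 60/620, etc.
E[X] = (3/31)·0 + (1/31)·1 + (6/31)·3 + (8/31)·5 + (1/31)·6 + (5/31)·10 + (7/31)·12
     = 199/31

199/31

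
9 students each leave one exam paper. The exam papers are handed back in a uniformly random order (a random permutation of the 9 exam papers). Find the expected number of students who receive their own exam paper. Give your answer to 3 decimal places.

Let Xᵢ = 1 if person i gets their own exam paper. For each i, P(Xᵢ=1) = 1/9.
By linearity of expectation, E[X₁+…+X_9] = 9·(1/9) = 1.
≈ 1.000

1.000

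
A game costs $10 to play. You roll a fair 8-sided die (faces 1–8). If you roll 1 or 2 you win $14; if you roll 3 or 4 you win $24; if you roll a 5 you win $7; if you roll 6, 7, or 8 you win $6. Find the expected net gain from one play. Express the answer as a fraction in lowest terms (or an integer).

21/8 dollars

E[payout] = (3/8)·6 + (1/8)·7 + (1/4)·14 + (1/4)·24 = 101/8
Expected profit = 101/8 − 10 = 21/8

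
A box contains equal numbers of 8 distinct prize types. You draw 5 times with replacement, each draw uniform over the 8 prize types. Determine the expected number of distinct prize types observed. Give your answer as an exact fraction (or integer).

15961/4096

Let Xⱼ=1 if type j appears at least once. P(Xⱼ=1) = 1 − ((8−1)/8)^5 = 15961/32768.
E[#distinct] = 8·15961/32768 = 15961/4096.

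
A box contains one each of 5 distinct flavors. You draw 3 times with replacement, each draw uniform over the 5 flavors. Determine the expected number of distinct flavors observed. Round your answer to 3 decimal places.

2.440

Let Xⱼ=1 if type j appears at least once. P(Xⱼ=1) = 1 − ((5−1)/5)^3 = 61/125.
E[#distinct] = 5·61/125 = 61/25.
≈ 2.440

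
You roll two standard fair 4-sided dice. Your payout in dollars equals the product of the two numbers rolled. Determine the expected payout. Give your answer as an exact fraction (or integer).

Distribution of the product of the two numbers rolled: 1 w.p. 1/16, 2 w.p. 1/8, 3 w.p. 1/8, 4 w.p. 3/16, 6 w.p. 1/8, 8 w.p. 1/8, …
E[payout] = (1/16)·1 + (1/8)·2 + (1/8)·3 + (3/16)·4 + (1/8)·6 + (1/8)·8 + (1/16)·9 + (1/8)·12 + (1/16)·16 = 25/4

25/4 dollars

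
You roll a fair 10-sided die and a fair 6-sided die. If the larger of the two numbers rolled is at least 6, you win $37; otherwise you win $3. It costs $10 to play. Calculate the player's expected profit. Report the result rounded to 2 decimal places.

E[payout] = (5/12)·3 + (7/12)·37 = 137/6
Expected profit = 137/6 − 10 = 77/6 ≈ $12.83

$12.83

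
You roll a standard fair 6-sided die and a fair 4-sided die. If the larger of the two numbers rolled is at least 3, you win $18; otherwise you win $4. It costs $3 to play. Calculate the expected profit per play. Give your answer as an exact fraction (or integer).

38/3 dollars

E[payout] = (1/6)·4 + (5/6)·18 = 47/3
Expected profit = 47/3 − 3 = 38/3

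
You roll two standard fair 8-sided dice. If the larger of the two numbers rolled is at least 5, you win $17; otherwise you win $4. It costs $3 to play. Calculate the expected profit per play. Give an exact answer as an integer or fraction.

43/4 dollars

E[payout] = (1/4)·4 + (3/4)·17 = 55/4
Expected profit = 55/4 − 3 = 43/4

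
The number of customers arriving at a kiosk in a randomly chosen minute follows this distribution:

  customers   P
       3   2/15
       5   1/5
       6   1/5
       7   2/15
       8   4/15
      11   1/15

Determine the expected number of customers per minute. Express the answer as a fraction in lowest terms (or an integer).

32/5

E[X] = (2/15)·3 + (1/5)·5 + (1/5)·6 + (2/15)·7 + (4/15)·8 + (1/15)·11
     = 32/5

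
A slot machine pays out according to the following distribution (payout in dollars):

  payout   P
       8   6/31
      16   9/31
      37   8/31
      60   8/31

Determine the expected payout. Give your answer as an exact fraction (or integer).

968/31 dollars

E[X] = (6/31)·8 + (9/31)·16 + (8/31)·37 + (8/31)·60
     = 968/31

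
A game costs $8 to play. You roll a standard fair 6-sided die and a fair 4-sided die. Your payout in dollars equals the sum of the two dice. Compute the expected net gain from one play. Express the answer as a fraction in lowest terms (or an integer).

Distribution of the sum of the two dice: 2 w.p. 1/24, 3 w.p. 1/12, 4 w.p. 1/8, 5 w.p. 1/6, 6 w.p. 1/6, 7 w.p. 1/6, …
E[payout] = (1/24)·2 + (1/12)·3 + (1/8)·4 + (1/6)·5 + (1/6)·6 + (1/6)·7 + (1/8)·8 + (1/12)·9 + (1/24)·10 = 6
Expected profit = 6 − 8 = -2

-$2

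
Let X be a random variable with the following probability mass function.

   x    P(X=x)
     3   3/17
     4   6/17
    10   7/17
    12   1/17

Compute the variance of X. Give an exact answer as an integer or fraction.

E[X] = (3/17)·3 + (6/17)·4 + (7/17)·10 + (1/17)·12 = 115/17
E[X²] = (3/17)·9 + (6/17)·16 + (7/17)·100 + (1/17)·144 = 967/17
Var(X) = 967/17 − (115/17)² = 3214/289

3214/289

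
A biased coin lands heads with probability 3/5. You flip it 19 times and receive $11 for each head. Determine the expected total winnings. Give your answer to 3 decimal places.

E[#heads] = 19·3/5 = 57/5 (linearity over flips).
E[winnings] = 11·57/5 = 627/5.
≈ 125.400

$125.400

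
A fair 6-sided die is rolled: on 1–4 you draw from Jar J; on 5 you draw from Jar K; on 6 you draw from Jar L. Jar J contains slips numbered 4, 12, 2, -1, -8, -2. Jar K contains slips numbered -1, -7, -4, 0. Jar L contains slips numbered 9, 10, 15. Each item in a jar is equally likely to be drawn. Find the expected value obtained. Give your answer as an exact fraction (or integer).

13/6

E[X | Jar J] = (4 + 12 + 2 − 1 − 8 − 2)/6 = 7/6
E[X | Jar K] = (-1 − 7 − 4 + 0)/4 = -3
E[X | Jar L] = (9 + 10 + 15)/3 = 34/3
E[X] = (2/3)·7/6 + (1/6)·(-3) + (1/6)·34/3 = 13/6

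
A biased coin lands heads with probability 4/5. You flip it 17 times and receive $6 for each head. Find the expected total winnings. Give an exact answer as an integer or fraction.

408/5 dollars

E[#heads] = 17·4/5 = 68/5 (linearity over flips).
E[winnings] = 6·68/5 = 408/5.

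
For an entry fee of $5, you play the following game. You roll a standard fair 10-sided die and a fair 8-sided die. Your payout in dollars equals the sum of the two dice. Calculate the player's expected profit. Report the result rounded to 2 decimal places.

Distribution of the sum of the two dice: 2 w.p. 1/80, 3 w.p. 1/40, 4 w.p. 3/80, 5 w.p. 1/20, 6 w.p. 1/16, 7 w.p. 3/40, …
E[payout] = (1/80)·2 + (1/40)·3 + (3/80)·4 + (1/20)·5 + (1/16)·6 + (3/40)·7 + (7/80)·8 + (1/10)·9 + (1/10)·10 + (1/10)·11 + (7/80)·12 + (3/40)·13 + (1/16)·14 + (1/20)·15 + (3/80)·16 + (1/40)·17 + (1/80)·18 = 10
Expected profit = 10 − 5 = 5 ≈ $5.00

$5.00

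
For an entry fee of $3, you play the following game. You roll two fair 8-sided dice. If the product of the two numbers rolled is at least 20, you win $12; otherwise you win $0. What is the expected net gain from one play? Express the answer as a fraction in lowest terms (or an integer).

E[payout] = (9/16)·0 + (7/16)·12 = 21/4
Expected profit = 21/4 − 3 = 9/4

9/4 dollars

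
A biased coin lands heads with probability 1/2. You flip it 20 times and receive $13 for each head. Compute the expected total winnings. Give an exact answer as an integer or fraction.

E[#heads] = 20·1/2 = 10 (linearity over flips).
E[winnings] = 13·10 = 130.

$130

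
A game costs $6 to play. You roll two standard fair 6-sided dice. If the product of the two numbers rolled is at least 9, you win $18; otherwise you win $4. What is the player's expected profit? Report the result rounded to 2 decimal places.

E[payout] = (4/9)·4 + (5/9)·18 = 106/9
Expected profit = 106/9 − 6 = 52/9 ≈ $5.78

$5.78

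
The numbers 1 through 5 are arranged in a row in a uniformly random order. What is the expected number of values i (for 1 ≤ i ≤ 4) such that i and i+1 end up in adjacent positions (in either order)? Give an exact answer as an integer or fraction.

For each i ∈ {1,…,4}, let Xᵢ = 1 if i and i+1 are adjacent. P(Xᵢ=1) = 2·(5−1)!/5! = 2/5.
By linearity, E[ΣXᵢ] = (4)·(2/5) = 8/5.

8/5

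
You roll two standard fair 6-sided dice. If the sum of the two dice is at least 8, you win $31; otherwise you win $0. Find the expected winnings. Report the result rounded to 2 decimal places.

E[payout] = (7/12)·0 + (5/12)·31 = 155/12
≈ $12.92

$12.92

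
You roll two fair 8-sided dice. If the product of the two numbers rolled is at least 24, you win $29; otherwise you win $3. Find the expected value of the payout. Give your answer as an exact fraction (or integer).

51/4 dollars

E[payout] = (5/8)·3 + (3/8)·29 = 51/4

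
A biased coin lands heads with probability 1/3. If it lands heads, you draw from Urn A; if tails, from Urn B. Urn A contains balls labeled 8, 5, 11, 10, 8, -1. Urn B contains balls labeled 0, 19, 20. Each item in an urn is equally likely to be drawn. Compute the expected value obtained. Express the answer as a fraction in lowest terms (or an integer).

197/18

E[X | Urn A] = (8 + 5 + 11 + 10 + 8 − 1)/6 = 41/6
E[X | Urn B] = (0 + 19 + 20)/3 = 13
E[X] = (1/3)·41/6 + (2/3)·13 = 197/18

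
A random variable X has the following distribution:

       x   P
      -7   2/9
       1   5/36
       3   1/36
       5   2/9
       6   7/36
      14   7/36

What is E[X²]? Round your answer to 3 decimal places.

E[X²] = (2/9)·49 + (5/36)·1 + (1/36)·9 + (2/9)·25 + (7/36)·36 + (7/36)·196
     = 1115/18 ≈ 61.944

61.944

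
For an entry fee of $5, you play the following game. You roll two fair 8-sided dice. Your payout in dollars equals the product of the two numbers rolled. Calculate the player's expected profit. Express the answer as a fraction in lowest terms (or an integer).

Distribution of the product of the two numbers rolled: 1 w.p. 1/64, 2 w.p. 1/32, 3 w.p. 1/32, 4 w.p. 3/64, 5 w.p. 1/32, 6 w.p. 1/16, …
E[payout] = (1/64)·1 + (1/32)·2 + (1/32)·3 + (3/64)·4 + (1/32)·5 + (1/16)·6 + (1/32)·7 + (1/16)·8 + (1/64)·9 + (1/32)·10 + (1/16)·12 + (1/32)·14 + (1/32)·15 + (3/64)·16 + (1/32)·18 + (1/32)·20 + (1/32)·21 + (1/16)·24 + (1/64)·25 + (1/32)·28 + (1/32)·30 + (1/32)·32 + (1/32)·35 + (1/64)·36 + (1/32)·40 + (1/32)·42 + (1/32)·48 + (1/64)·49 + (1/32)·56 + (1/64)·64 = 81/4
Expected profit = 81/4 − 5 = 61/4

61/4 dollars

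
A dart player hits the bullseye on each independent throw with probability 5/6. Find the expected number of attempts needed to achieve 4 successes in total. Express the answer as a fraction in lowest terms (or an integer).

By linearity (sum of 4 independent geometric waits), E[trials] = 4/p = 4/(5/6) = 24/5.

24/5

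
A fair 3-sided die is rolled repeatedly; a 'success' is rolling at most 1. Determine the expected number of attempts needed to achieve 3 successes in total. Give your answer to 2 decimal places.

By linearity (sum of 3 independent geometric waits), E[trials] = 3/p = 3/(1/3) = 9.
≈ 9.00

9.00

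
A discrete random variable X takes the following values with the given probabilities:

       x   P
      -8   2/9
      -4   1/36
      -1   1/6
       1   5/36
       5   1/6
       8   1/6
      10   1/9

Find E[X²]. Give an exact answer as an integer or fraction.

491/12

E[X²] = (2/9)·64 + (1/36)·16 + (1/6)·1 + (5/36)·1 + (1/6)·25 + (1/6)·64 + (1/9)·100
     = 491/12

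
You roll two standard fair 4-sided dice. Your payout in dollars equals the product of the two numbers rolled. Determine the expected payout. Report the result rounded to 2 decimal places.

$6.25

Distribution of the product of the two numbers rolled: 1 w.p. 1/16, 2 w.p. 1/8, 3 w.p. 1/8, 4 w.p. 3/16, 6 w.p. 1/8, 8 w.p. 1/8, …
E[payout] = (1/16)·1 + (1/8)·2 + (1/8)·3 + (3/16)·4 + (1/8)·6 + (1/8)·8 + (1/16)·9 + (1/8)·12 + (1/16)·16 = 25/4
≈ $6.25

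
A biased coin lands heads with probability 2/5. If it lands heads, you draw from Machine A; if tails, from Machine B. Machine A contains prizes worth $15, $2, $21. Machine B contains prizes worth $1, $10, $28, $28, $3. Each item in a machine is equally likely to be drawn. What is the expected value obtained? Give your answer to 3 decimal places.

E[X | Machine A] = (15 + 2 + 21)/3 = 38/3
E[X | Machine B] = (1 + 10 + 28 + 28 + 3)/5 = 14
E[X] = (2/5)·38/3 + (3/5)·14 = 202/15 ≈ 13.467

$13.467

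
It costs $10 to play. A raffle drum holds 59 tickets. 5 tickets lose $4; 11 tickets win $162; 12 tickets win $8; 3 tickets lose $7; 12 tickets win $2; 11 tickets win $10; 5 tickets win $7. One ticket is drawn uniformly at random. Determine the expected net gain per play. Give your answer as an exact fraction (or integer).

$24

E[payout] = (5/59)·(-4) + (11/59)·162 + (12/59)·8 + (3/59)·(-7) + (12/59)·2 + (11/59)·10 + (5/59)·7 = 34
Expected profit = 34 − 10 = 24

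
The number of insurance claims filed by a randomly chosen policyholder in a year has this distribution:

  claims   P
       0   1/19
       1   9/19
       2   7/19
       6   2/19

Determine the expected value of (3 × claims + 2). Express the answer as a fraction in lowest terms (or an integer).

E[3x+2] = (1/19)·2 + (9/19)·5 + (7/19)·8 + (2/19)·20
     = 143/19

143/19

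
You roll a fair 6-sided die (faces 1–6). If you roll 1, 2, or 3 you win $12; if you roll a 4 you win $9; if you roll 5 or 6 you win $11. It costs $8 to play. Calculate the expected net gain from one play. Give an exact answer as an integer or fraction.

19/6 dollars

E[payout] = (1/6)·9 + (1/3)·11 + (1/2)·12 = 67/6
Expected profit = 67/6 − 8 = 19/6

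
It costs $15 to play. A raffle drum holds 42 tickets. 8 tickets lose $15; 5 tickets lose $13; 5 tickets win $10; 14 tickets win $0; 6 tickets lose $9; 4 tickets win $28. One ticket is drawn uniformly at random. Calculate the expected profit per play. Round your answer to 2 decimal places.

E[payout] = (8/42)·(-15) + (5/42)·(-13) + (5/42)·10 + (14/42)·0 + (6/42)·(-9) + (4/42)·28 = -11/6
Expected profit = -11/6 − 15 = -101/6 ≈ -$16.83

-$16.83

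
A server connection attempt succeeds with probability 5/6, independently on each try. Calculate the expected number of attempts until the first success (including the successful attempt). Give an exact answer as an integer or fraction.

For a geometric distribution, E[trials] = 1/p = 1/(5/6) = 6/5.

6/5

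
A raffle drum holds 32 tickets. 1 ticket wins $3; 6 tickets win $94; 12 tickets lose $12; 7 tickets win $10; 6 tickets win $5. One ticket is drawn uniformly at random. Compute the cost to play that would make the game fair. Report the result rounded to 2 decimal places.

$16.34

E[payout] = (1/32)·3 + (6/32)·94 + (12/32)·(-12) + (7/32)·10 + (6/32)·5 = 523/32
Fair fee = E[payout] = 523/32 ≈ $16.34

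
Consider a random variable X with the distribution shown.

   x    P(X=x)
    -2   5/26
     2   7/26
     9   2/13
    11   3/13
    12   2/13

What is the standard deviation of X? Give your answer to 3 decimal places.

E[X] = 77/13, E[X²] = 837/13
Var(X) = E[X²] − (E[X])² = 837/13 − 5929/169 = 4952/169
SD(X) = √(4952/169) ≈ 5.413

5.413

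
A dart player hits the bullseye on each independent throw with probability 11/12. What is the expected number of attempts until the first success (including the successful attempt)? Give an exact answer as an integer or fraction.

For a geometric distribution, E[trials] = 1/p = 1/(11/12) = 12/11.

12/11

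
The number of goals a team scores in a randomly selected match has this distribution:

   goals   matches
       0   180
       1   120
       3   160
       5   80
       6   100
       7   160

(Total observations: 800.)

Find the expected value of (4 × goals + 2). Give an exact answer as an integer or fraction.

78/5

Total = 800, so P(goals=0) = 180/800, etc.
E[4x+2] = (9/40)·2 + (3/20)·6 + (1/5)·14 + (1/10)·22 + (1/8)·26 + (1/5)·30
     = 78/5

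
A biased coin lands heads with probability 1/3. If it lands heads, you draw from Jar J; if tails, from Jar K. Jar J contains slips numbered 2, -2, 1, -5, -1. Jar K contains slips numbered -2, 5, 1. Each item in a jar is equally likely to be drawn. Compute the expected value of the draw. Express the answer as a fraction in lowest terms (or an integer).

5/9

E[X | Jar J] = (2 − 2 + 1 − 5 − 1)/5 = -1
E[X | Jar K] = (-2 + 5 + 1)/3 = 4/3
E[X] = (1/3)·(-1) + (2/3)·4/3 = 5/9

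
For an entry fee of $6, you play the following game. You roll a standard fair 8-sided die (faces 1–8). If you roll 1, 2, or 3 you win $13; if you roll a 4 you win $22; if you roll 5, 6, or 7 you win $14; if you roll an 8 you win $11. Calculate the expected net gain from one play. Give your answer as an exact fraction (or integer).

E[payout] = (1/8)·11 + (3/8)·13 + (3/8)·14 + (1/8)·22 = 57/4
Expected profit = 57/4 − 6 = 33/4

33/4 dollars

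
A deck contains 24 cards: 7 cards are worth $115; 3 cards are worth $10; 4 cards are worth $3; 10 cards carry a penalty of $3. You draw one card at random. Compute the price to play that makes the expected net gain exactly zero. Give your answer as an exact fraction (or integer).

817/24 dollars

E[payout] = (7/24)·115 + (3/24)·10 + (4/24)·3 + (10/24)·(-3) = 817/24
Fair fee = E[payout] = 817/24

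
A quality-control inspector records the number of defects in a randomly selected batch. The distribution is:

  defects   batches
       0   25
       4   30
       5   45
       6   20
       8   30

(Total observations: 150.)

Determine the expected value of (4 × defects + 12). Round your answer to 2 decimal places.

30.80

Total = 150, so P(defects=0) = 25/150, etc.
E[4x+12] = (1/6)·12 + (1/5)·28 + (3/10)·32 + (2/15)·36 + (1/5)·44
     = 154/5 ≈ 30.80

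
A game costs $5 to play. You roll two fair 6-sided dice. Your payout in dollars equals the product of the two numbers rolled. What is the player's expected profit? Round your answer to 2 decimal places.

Distribution of the product of the two numbers rolled: 1 w.p. 1/36, 2 w.p. 1/18, 3 w.p. 1/18, 4 w.p. 1/12, 5 w.p. 1/18, 6 w.p. 1/9, …
E[payout] = (1/36)·1 + (1/18)·2 + (1/18)·3 + (1/12)·4 + (1/18)·5 + (1/9)·6 + (1/18)·8 + (1/36)·9 + (1/18)·10 + (1/9)·12 + (1/18)·15 + (1/36)·16 + (1/18)·18 + (1/18)·20 + (1/18)·24 + (1/36)·25 + (1/18)·30 + (1/36)·36 = 49/4
Expected profit = 49/4 − 5 = 29/4 ≈ $7.25

$7.25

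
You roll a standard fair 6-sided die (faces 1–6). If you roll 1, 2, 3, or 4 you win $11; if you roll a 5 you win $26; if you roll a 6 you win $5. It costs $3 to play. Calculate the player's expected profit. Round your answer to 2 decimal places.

E[payout] = (1/6)·5 + (2/3)·11 + (1/6)·26 = 25/2
Expected profit = 25/2 − 3 = 19/2 ≈ $9.50

$9.50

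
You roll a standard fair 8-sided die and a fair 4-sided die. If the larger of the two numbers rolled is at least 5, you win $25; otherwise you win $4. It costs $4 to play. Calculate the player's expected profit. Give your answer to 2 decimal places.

$10.50

E[payout] = (1/2)·4 + (1/2)·25 = 29/2
Expected profit = 29/2 − 4 = 21/2 ≈ $10.50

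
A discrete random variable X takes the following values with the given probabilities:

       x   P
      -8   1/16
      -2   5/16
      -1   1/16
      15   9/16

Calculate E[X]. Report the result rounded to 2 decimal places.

7.25

E[X] = (1/16)·(-8) + (5/16)·(-2) + (1/16)·(-1) + (9/16)·15
     = 29/4 ≈ 7.25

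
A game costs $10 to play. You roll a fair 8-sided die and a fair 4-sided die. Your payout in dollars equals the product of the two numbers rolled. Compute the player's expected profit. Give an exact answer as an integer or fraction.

5/4 dollars

Distribution of the product of the two numbers rolled: 1 w.p. 1/32, 2 w.p. 1/16, 3 w.p. 1/16, 4 w.p. 3/32, 5 w.p. 1/32, 6 w.p. 3/32, …
E[payout] = (1/32)·1 + (1/16)·2 + (1/16)·3 + (3/32)·4 + (1/32)·5 + (3/32)·6 + (1/32)·7 + (3/32)·8 + (1/32)·9 + (1/32)·10 + (3/32)·12 + (1/32)·14 + (1/32)·15 + (1/16)·16 + (1/32)·18 + (1/32)·20 + (1/32)·21 + (1/16)·24 + (1/32)·28 + (1/32)·32 = 45/4
Expected profit = 45/4 − 10 = 5/4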